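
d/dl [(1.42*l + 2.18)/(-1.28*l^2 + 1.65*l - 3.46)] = (1.8176*l^2 + 5.5808*l - 8.5102)/(1.6384*l^4 - 4.224*l^3 + 11.5801*l^2 - 11.418*l + 11.9716)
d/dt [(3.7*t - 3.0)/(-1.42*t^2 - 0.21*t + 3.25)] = (5.254*t^2 - 8.52*t + 11.395)/(2.0164*t^4 + 0.5964*t^3 - 9.1859*t^2 - 1.365*t + 10.5625)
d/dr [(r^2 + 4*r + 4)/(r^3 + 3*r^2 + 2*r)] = (-r^2 - 4*r - 2)/(r^2*(r^2 + 2*r + 1))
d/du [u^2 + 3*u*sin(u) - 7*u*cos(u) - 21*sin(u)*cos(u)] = 7*u*sin(u) + 3*u*cos(u) + 2*u + 3*sin(u) - 7*cos(u) - 21*cos(2*u)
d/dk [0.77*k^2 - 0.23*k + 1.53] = 1.54*k - 0.23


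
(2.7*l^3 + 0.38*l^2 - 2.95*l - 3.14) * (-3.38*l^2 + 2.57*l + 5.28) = -9.126*l^5 + 5.6546*l^4 + 25.2036*l^3 + 5.0381*l^2 - 23.6458*l - 16.5792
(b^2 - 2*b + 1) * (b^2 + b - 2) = b^4 - b^3 - 3*b^2 + 5*b - 2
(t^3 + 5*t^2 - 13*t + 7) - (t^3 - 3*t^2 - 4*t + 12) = 8*t^2 - 9*t - 5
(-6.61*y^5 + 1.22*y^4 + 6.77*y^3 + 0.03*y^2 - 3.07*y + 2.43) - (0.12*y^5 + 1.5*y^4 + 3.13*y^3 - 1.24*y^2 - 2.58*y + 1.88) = -6.73*y^5 - 0.28*y^4 + 3.64*y^3 + 1.27*y^2 - 0.49*y + 0.55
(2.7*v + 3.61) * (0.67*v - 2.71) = 1.809*v^2 - 4.8983*v - 9.7831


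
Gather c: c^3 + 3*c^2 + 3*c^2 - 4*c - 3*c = c^3 + 6*c^2 - 7*c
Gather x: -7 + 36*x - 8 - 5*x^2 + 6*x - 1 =-5*x^2 + 42*x - 16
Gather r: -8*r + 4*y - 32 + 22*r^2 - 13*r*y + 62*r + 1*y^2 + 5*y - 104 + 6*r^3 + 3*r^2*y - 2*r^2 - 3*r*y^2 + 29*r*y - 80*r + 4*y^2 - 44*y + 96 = 6*r^3 + r^2*(3*y + 20) + r*(-3*y^2 + 16*y - 26) + 5*y^2 - 35*y - 40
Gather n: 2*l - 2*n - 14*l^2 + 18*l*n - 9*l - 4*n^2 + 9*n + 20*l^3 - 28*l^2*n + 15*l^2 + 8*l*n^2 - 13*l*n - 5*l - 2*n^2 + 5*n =20*l^3 + l^2 - 12*l + n^2*(8*l - 6) + n*(-28*l^2 + 5*l + 12)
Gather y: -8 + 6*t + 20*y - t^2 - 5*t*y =-t^2 + 6*t + y*(20 - 5*t) - 8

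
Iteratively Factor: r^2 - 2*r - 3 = (r + 1)*(r - 3)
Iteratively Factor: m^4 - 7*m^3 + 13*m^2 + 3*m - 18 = (m - 3)*(m^3 - 4*m^2 + m + 6) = (m - 3)*(m + 1)*(m^2 - 5*m + 6) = (m - 3)*(m - 2)*(m + 1)*(m - 3)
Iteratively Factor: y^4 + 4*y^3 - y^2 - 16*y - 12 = (y - 2)*(y^3 + 6*y^2 + 11*y + 6) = (y - 2)*(y + 2)*(y^2 + 4*y + 3) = (y - 2)*(y + 2)*(y + 3)*(y + 1)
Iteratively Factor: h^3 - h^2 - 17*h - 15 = (h + 3)*(h^2 - 4*h - 5) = (h - 5)*(h + 3)*(h + 1)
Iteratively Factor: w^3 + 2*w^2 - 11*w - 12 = (w + 4)*(w^2 - 2*w - 3) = (w - 3)*(w + 4)*(w + 1)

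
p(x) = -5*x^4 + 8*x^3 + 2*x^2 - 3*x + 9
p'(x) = -20*x^3 + 24*x^2 + 4*x - 3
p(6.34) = -5969.34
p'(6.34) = -4109.75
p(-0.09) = 9.28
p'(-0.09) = -3.15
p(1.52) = 10.47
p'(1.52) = -11.71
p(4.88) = -1863.93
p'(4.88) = -1736.22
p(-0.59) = 9.22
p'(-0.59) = 7.10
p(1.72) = 6.70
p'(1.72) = -26.89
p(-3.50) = -1049.31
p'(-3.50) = 1134.50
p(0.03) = 8.91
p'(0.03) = -2.86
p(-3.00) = -585.00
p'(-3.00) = 741.00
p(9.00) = -26829.00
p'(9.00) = -12603.00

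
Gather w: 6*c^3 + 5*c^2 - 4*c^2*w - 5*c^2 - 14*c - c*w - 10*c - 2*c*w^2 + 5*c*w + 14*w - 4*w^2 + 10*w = 6*c^3 - 24*c + w^2*(-2*c - 4) + w*(-4*c^2 + 4*c + 24)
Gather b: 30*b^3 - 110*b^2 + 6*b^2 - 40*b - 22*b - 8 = 30*b^3 - 104*b^2 - 62*b - 8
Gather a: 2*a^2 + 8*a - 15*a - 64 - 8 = 2*a^2 - 7*a - 72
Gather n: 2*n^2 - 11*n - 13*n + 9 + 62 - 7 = 2*n^2 - 24*n + 64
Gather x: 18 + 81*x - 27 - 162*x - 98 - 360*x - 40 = -441*x - 147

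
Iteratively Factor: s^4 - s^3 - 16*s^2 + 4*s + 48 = (s + 2)*(s^3 - 3*s^2 - 10*s + 24) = (s - 2)*(s + 2)*(s^2 - s - 12) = (s - 4)*(s - 2)*(s + 2)*(s + 3)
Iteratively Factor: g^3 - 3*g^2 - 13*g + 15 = (g - 1)*(g^2 - 2*g - 15) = (g - 1)*(g + 3)*(g - 5)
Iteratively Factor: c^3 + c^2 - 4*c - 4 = (c + 1)*(c^2 - 4) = (c + 1)*(c + 2)*(c - 2)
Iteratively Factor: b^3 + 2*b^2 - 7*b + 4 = (b - 1)*(b^2 + 3*b - 4) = (b - 1)*(b + 4)*(b - 1)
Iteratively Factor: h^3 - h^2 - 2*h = (h)*(h^2 - h - 2) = h*(h + 1)*(h - 2)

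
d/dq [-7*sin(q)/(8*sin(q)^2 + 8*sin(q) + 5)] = 7*(8*sin(q)^2 - 5)*cos(q)/(8*sin(q)^2 + 8*sin(q) + 5)^2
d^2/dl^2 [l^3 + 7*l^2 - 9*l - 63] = 6*l + 14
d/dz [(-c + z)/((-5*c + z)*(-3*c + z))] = ((-c + z)*(3*c - z) + (-c + z)*(5*c - z) + (3*c - z)*(5*c - z))/((3*c - z)^2*(5*c - z)^2)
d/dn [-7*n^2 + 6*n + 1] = 6 - 14*n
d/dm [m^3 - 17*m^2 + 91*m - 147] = 3*m^2 - 34*m + 91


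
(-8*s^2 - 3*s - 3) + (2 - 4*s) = -8*s^2 - 7*s - 1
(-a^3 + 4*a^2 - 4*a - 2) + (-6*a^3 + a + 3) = -7*a^3 + 4*a^2 - 3*a + 1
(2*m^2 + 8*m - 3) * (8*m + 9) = 16*m^3 + 82*m^2 + 48*m - 27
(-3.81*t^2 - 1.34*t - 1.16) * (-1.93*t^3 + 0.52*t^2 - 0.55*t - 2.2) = 7.3533*t^5 + 0.605*t^4 + 3.6375*t^3 + 8.5158*t^2 + 3.586*t + 2.552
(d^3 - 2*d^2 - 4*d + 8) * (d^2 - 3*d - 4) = d^5 - 5*d^4 - 2*d^3 + 28*d^2 - 8*d - 32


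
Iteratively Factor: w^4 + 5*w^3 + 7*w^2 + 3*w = (w + 1)*(w^3 + 4*w^2 + 3*w) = (w + 1)^2*(w^2 + 3*w) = (w + 1)^2*(w + 3)*(w)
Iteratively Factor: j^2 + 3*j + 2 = (j + 2)*(j + 1)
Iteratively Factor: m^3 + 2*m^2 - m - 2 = (m + 1)*(m^2 + m - 2) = (m + 1)*(m + 2)*(m - 1)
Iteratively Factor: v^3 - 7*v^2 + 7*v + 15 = (v - 5)*(v^2 - 2*v - 3) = (v - 5)*(v + 1)*(v - 3)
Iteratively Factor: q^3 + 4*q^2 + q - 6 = (q + 2)*(q^2 + 2*q - 3) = (q - 1)*(q + 2)*(q + 3)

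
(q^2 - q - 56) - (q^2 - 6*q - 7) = 5*q - 49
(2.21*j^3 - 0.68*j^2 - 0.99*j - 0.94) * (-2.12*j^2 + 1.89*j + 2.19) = -4.6852*j^5 + 5.6185*j^4 + 5.6535*j^3 - 1.3675*j^2 - 3.9447*j - 2.0586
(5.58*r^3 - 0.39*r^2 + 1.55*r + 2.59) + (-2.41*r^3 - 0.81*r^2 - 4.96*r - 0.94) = 3.17*r^3 - 1.2*r^2 - 3.41*r + 1.65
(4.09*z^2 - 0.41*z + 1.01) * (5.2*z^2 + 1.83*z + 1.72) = 21.268*z^4 + 5.3527*z^3 + 11.5365*z^2 + 1.1431*z + 1.7372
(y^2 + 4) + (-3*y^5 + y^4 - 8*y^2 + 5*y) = -3*y^5 + y^4 - 7*y^2 + 5*y + 4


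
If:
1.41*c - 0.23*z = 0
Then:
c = 0.163120567375887*z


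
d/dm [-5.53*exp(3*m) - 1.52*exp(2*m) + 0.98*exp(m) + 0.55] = (-16.59*exp(2*m) - 3.04*exp(m) + 0.98)*exp(m)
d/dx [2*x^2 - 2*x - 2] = 4*x - 2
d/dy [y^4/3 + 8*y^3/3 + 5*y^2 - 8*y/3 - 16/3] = 4*y^3/3 + 8*y^2 + 10*y - 8/3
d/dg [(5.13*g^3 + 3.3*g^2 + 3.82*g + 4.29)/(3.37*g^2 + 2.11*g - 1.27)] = (17.2881*g^4 + 21.6486*g^3 - 25.4557*g^2 - 37.2966*g - 13.9033)/(11.3569*g^4 + 14.2214*g^3 - 4.1077*g^2 - 5.3594*g + 1.6129)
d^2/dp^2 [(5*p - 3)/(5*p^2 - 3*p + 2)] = 2*(15*(2 - 5*p)*(5*p^2 - 3*p + 2) + (5*p - 3)*(10*p - 3)^2)/(5*p^2 - 3*p + 2)^3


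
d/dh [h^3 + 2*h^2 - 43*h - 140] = 3*h^2 + 4*h - 43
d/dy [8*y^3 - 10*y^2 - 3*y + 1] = 24*y^2 - 20*y - 3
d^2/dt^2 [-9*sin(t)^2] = -18*cos(2*t)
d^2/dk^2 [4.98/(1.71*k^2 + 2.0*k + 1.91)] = (-29.124036*k^2 - 34.0632*k + 4.98*(3.42*k + 2.0)*(6.84*k + 4.0) - 32.530356)/(1.71*k^2 + 2.0*k + 1.91)^3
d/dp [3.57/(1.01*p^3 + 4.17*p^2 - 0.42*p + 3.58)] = (-10.8171*p^2 - 29.7738*p + 1.4994)/(1.01*p^3 + 4.17*p^2 - 0.42*p + 3.58)^2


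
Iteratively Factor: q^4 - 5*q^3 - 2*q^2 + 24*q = (q + 2)*(q^3 - 7*q^2 + 12*q) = q*(q + 2)*(q^2 - 7*q + 12) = q*(q - 3)*(q + 2)*(q - 4)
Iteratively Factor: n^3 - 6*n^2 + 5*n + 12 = (n + 1)*(n^2 - 7*n + 12) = (n - 3)*(n + 1)*(n - 4)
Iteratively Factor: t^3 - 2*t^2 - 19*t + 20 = (t + 4)*(t^2 - 6*t + 5) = (t - 1)*(t + 4)*(t - 5)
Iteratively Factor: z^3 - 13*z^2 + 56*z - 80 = (z - 5)*(z^2 - 8*z + 16) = (z - 5)*(z - 4)*(z - 4)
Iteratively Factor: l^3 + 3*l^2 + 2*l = (l + 1)*(l^2 + 2*l) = (l + 1)*(l + 2)*(l)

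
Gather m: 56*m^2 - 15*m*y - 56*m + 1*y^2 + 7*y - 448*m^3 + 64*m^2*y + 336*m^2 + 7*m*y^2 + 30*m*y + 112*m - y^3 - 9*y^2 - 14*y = -448*m^3 + m^2*(64*y + 392) + m*(7*y^2 + 15*y + 56) - y^3 - 8*y^2 - 7*y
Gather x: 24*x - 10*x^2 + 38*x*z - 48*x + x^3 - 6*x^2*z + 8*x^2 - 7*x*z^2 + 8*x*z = x^3 + x^2*(-6*z - 2) + x*(-7*z^2 + 46*z - 24)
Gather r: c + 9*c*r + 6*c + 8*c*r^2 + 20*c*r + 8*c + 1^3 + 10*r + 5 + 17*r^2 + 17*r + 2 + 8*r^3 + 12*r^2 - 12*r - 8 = 15*c + 8*r^3 + r^2*(8*c + 29) + r*(29*c + 15)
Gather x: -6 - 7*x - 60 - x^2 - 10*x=-x^2 - 17*x - 66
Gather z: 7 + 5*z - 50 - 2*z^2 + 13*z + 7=-2*z^2 + 18*z - 36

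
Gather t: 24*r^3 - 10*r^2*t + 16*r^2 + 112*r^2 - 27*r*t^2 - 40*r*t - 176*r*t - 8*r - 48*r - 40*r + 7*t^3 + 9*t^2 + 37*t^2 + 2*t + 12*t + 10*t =24*r^3 + 128*r^2 - 96*r + 7*t^3 + t^2*(46 - 27*r) + t*(-10*r^2 - 216*r + 24)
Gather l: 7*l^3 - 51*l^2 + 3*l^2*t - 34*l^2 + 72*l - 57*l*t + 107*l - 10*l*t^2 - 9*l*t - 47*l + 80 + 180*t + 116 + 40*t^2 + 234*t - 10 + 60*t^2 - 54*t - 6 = 7*l^3 + l^2*(3*t - 85) + l*(-10*t^2 - 66*t + 132) + 100*t^2 + 360*t + 180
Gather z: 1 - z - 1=-z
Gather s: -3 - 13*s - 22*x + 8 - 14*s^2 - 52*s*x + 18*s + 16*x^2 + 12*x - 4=-14*s^2 + s*(5 - 52*x) + 16*x^2 - 10*x + 1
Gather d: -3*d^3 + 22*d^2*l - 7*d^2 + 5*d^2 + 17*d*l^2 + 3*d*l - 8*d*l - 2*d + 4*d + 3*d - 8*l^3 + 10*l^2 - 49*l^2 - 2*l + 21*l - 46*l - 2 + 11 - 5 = -3*d^3 + d^2*(22*l - 2) + d*(17*l^2 - 5*l + 5) - 8*l^3 - 39*l^2 - 27*l + 4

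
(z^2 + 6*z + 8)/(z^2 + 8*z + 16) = (z + 2)/(z + 4)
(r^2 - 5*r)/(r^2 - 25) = r/(r + 5)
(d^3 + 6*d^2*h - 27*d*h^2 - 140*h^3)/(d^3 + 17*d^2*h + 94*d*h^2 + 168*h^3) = (d - 5*h)/(d + 6*h)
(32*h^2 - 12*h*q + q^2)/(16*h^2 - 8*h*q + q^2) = (-8*h + q)/(-4*h + q)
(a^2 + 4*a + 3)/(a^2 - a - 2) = (a + 3)/(a - 2)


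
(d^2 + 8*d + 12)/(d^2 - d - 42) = (d + 2)/(d - 7)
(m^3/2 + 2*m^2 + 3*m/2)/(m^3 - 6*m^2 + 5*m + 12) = m*(m + 3)/(2*(m^2 - 7*m + 12))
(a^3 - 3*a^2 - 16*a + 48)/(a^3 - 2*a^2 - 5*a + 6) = (a^2 - 16)/(a^2 + a - 2)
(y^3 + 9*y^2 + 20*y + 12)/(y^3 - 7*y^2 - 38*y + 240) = (y^2 + 3*y + 2)/(y^2 - 13*y + 40)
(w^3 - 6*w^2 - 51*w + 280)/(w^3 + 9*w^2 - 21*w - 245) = (w - 8)/(w + 7)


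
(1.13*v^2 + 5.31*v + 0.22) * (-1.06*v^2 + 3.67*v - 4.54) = -1.1978*v^4 - 1.4815*v^3 + 14.1243*v^2 - 23.3*v - 0.9988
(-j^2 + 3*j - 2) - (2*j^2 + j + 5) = -3*j^2 + 2*j - 7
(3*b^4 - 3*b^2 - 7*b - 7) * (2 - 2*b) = -6*b^5 + 6*b^4 + 6*b^3 + 8*b^2 - 14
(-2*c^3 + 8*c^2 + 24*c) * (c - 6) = -2*c^4 + 20*c^3 - 24*c^2 - 144*c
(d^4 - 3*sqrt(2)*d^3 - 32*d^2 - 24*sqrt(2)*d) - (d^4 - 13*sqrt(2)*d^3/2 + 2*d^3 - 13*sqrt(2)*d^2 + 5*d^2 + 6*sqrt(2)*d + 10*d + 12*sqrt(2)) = -2*d^3 + 7*sqrt(2)*d^3/2 - 37*d^2 + 13*sqrt(2)*d^2 - 30*sqrt(2)*d - 10*d - 12*sqrt(2)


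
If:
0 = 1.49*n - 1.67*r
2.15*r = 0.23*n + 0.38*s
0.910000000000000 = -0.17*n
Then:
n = -5.35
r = -4.78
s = -23.78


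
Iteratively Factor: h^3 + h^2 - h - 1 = (h - 1)*(h^2 + 2*h + 1) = (h - 1)*(h + 1)*(h + 1)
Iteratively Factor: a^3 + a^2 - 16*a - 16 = (a + 4)*(a^2 - 3*a - 4) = (a + 1)*(a + 4)*(a - 4)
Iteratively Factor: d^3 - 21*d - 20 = (d + 4)*(d^2 - 4*d - 5) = (d - 5)*(d + 4)*(d + 1)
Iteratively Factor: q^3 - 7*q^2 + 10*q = (q - 2)*(q^2 - 5*q) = q*(q - 2)*(q - 5)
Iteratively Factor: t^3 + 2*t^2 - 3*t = (t - 1)*(t^2 + 3*t) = t*(t - 1)*(t + 3)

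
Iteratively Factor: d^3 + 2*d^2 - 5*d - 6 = (d - 2)*(d^2 + 4*d + 3) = (d - 2)*(d + 3)*(d + 1)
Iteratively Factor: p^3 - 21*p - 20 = (p - 5)*(p^2 + 5*p + 4) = (p - 5)*(p + 1)*(p + 4)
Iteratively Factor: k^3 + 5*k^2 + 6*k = (k + 2)*(k^2 + 3*k) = k*(k + 2)*(k + 3)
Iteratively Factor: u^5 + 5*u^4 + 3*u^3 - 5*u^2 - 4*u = (u - 1)*(u^4 + 6*u^3 + 9*u^2 + 4*u) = (u - 1)*(u + 1)*(u^3 + 5*u^2 + 4*u) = (u - 1)*(u + 1)*(u + 4)*(u^2 + u) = u*(u - 1)*(u + 1)*(u + 4)*(u + 1)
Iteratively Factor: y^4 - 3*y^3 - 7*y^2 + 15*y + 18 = (y - 3)*(y^3 - 7*y - 6) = (y - 3)*(y + 2)*(y^2 - 2*y - 3) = (y - 3)^2*(y + 2)*(y + 1)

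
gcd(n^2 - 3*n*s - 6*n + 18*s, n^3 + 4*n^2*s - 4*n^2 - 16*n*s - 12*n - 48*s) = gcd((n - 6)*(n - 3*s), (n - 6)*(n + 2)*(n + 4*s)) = n - 6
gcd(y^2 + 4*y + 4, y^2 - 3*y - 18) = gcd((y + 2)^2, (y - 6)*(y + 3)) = 1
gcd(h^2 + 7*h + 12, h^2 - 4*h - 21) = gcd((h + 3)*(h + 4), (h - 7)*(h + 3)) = h + 3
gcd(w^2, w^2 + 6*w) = w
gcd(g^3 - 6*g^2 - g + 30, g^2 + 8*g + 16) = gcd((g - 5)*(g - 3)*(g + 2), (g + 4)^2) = 1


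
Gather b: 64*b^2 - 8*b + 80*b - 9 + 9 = 64*b^2 + 72*b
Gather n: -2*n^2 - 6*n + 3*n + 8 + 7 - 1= -2*n^2 - 3*n + 14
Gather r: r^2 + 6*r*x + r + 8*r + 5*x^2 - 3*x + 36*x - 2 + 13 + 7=r^2 + r*(6*x + 9) + 5*x^2 + 33*x + 18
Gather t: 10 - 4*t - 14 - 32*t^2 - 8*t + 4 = -32*t^2 - 12*t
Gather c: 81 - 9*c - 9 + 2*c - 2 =70 - 7*c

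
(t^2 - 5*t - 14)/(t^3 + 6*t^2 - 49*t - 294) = (t + 2)/(t^2 + 13*t + 42)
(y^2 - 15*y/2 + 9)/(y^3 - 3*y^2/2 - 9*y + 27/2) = (y - 6)/(y^2 - 9)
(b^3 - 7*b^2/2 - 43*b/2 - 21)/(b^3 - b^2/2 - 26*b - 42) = (2*b^2 - 11*b - 21)/(2*b^2 - 5*b - 42)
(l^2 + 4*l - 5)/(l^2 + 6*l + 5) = (l - 1)/(l + 1)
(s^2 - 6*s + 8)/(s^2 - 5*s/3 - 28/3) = 3*(s - 2)/(3*s + 7)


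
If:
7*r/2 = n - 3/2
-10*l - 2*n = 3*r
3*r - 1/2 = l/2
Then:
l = -2/5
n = 37/20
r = 1/10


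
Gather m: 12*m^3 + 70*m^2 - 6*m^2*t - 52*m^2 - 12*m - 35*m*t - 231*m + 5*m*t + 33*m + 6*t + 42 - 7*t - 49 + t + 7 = 12*m^3 + m^2*(18 - 6*t) + m*(-30*t - 210)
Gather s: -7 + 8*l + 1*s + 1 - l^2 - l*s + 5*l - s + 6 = -l^2 - l*s + 13*l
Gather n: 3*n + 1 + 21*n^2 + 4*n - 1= 21*n^2 + 7*n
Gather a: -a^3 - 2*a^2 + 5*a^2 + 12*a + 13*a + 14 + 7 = -a^3 + 3*a^2 + 25*a + 21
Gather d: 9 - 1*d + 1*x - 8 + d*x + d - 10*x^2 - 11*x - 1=d*x - 10*x^2 - 10*x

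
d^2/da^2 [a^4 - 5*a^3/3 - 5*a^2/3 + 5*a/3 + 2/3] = 12*a^2 - 10*a - 10/3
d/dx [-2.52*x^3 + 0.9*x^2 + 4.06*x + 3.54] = -7.56*x^2 + 1.8*x + 4.06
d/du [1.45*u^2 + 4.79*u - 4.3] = 2.9*u + 4.79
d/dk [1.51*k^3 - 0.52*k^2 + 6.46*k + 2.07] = 4.53*k^2 - 1.04*k + 6.46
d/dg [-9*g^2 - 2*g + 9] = -18*g - 2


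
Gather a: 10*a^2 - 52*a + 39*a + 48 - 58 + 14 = 10*a^2 - 13*a + 4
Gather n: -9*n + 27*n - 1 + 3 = 18*n + 2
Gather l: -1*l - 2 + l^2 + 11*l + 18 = l^2 + 10*l + 16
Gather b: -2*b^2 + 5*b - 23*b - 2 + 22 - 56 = -2*b^2 - 18*b - 36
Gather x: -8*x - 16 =-8*x - 16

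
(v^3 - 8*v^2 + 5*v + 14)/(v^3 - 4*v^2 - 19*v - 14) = (v - 2)/(v + 2)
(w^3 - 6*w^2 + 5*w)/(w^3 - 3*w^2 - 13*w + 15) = w/(w + 3)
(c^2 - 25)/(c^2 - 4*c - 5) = (c + 5)/(c + 1)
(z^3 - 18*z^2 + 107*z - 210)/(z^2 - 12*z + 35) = z - 6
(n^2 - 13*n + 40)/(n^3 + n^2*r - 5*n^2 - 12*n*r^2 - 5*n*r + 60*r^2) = (8 - n)/(-n^2 - n*r + 12*r^2)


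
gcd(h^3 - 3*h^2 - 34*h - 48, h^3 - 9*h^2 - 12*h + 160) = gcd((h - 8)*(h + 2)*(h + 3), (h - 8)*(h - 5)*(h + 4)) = h - 8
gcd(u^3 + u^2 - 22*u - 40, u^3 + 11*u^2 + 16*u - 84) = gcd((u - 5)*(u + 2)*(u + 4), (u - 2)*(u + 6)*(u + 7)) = 1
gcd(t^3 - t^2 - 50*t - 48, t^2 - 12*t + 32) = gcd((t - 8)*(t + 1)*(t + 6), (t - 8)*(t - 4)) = t - 8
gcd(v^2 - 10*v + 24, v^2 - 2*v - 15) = 1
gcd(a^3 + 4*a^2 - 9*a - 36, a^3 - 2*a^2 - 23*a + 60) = a - 3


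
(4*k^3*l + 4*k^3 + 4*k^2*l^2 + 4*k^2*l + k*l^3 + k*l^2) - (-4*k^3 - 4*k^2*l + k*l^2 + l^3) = 4*k^3*l + 8*k^3 + 4*k^2*l^2 + 8*k^2*l + k*l^3 - l^3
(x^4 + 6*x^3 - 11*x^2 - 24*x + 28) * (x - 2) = x^5 + 4*x^4 - 23*x^3 - 2*x^2 + 76*x - 56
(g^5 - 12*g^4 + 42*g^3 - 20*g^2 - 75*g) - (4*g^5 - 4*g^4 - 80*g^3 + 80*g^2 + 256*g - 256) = -3*g^5 - 8*g^4 + 122*g^3 - 100*g^2 - 331*g + 256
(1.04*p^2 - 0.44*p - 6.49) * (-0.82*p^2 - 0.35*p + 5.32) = -0.8528*p^4 - 0.00320000000000004*p^3 + 11.0086*p^2 - 0.0693000000000001*p - 34.5268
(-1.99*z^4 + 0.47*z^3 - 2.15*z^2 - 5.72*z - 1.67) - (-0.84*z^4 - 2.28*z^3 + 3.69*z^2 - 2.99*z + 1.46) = -1.15*z^4 + 2.75*z^3 - 5.84*z^2 - 2.73*z - 3.13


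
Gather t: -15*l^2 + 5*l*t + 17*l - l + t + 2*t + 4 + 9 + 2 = -15*l^2 + 16*l + t*(5*l + 3) + 15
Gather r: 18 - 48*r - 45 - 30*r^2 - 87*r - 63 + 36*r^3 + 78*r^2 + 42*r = 36*r^3 + 48*r^2 - 93*r - 90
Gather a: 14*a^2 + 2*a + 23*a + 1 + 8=14*a^2 + 25*a + 9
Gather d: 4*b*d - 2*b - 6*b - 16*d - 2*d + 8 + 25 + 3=-8*b + d*(4*b - 18) + 36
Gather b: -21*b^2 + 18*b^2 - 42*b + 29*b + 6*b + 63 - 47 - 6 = -3*b^2 - 7*b + 10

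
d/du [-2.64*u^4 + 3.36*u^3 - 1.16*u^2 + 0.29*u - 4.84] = -10.56*u^3 + 10.08*u^2 - 2.32*u + 0.29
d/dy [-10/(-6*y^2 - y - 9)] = 10*(-12*y - 1)/(6*y^2 + y + 9)^2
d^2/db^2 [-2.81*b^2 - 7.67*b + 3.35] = -5.62000000000000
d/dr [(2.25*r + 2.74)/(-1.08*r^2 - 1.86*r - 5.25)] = (2.43*r^2 + 5.9184*r - 6.7161)/(1.1664*r^4 + 4.0176*r^3 + 14.7996*r^2 + 19.53*r + 27.5625)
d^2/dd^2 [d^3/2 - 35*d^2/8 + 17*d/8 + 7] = 3*d - 35/4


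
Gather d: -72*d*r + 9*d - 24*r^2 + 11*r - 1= d*(9 - 72*r) - 24*r^2 + 11*r - 1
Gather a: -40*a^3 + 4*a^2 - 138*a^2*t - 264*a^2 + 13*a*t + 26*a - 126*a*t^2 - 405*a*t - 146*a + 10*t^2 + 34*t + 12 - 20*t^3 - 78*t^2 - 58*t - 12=-40*a^3 + a^2*(-138*t - 260) + a*(-126*t^2 - 392*t - 120) - 20*t^3 - 68*t^2 - 24*t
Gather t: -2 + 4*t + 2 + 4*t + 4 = 8*t + 4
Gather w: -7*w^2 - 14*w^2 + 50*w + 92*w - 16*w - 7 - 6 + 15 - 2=-21*w^2 + 126*w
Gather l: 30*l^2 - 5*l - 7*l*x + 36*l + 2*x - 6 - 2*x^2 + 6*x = 30*l^2 + l*(31 - 7*x) - 2*x^2 + 8*x - 6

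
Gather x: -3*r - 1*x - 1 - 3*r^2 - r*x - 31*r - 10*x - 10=-3*r^2 - 34*r + x*(-r - 11) - 11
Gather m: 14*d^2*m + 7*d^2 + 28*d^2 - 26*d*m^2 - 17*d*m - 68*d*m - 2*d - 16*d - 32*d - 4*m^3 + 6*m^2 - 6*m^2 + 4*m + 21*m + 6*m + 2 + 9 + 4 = 35*d^2 - 26*d*m^2 - 50*d - 4*m^3 + m*(14*d^2 - 85*d + 31) + 15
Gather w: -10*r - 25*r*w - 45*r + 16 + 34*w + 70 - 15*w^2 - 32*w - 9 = -55*r - 15*w^2 + w*(2 - 25*r) + 77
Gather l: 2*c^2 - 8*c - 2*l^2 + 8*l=2*c^2 - 8*c - 2*l^2 + 8*l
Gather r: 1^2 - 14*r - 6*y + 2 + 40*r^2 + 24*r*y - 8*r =40*r^2 + r*(24*y - 22) - 6*y + 3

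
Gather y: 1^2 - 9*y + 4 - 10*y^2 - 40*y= -10*y^2 - 49*y + 5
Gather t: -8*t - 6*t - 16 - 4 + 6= -14*t - 14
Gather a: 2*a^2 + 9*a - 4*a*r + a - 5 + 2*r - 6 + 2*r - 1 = 2*a^2 + a*(10 - 4*r) + 4*r - 12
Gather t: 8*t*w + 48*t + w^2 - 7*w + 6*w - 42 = t*(8*w + 48) + w^2 - w - 42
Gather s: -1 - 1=-2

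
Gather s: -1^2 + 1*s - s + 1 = 0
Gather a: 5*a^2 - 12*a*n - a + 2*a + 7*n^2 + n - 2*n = 5*a^2 + a*(1 - 12*n) + 7*n^2 - n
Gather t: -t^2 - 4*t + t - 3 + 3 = -t^2 - 3*t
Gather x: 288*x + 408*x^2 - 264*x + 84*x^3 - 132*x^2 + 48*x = 84*x^3 + 276*x^2 + 72*x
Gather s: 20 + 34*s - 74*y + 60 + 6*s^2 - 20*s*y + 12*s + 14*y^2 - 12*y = 6*s^2 + s*(46 - 20*y) + 14*y^2 - 86*y + 80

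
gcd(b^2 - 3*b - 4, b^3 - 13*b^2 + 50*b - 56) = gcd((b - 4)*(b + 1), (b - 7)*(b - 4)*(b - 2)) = b - 4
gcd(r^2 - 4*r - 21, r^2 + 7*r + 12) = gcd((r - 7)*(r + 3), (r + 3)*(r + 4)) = r + 3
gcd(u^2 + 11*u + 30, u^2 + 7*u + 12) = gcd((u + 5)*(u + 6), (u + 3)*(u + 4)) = 1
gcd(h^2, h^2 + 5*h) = h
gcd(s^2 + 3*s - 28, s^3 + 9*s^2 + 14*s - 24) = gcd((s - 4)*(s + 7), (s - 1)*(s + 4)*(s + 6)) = 1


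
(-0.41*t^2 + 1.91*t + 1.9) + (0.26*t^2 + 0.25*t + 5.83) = -0.15*t^2 + 2.16*t + 7.73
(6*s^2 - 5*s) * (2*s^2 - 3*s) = 12*s^4 - 28*s^3 + 15*s^2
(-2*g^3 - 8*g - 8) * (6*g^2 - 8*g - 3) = -12*g^5 + 16*g^4 - 42*g^3 + 16*g^2 + 88*g + 24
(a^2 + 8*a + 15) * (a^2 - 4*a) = a^4 + 4*a^3 - 17*a^2 - 60*a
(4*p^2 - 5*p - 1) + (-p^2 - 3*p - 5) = 3*p^2 - 8*p - 6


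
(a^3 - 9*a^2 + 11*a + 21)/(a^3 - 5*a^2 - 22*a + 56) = (a^2 - 2*a - 3)/(a^2 + 2*a - 8)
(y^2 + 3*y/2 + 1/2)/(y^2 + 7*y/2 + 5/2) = (2*y + 1)/(2*y + 5)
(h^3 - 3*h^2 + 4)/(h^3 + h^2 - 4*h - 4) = (h - 2)/(h + 2)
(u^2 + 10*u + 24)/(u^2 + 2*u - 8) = (u + 6)/(u - 2)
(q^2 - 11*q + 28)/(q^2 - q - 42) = (q - 4)/(q + 6)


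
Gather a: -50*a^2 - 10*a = -50*a^2 - 10*a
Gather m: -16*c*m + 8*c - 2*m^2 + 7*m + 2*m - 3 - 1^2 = 8*c - 2*m^2 + m*(9 - 16*c) - 4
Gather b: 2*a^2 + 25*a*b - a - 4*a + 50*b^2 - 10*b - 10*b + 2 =2*a^2 - 5*a + 50*b^2 + b*(25*a - 20) + 2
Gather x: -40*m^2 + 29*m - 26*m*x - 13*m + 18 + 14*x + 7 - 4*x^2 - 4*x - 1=-40*m^2 + 16*m - 4*x^2 + x*(10 - 26*m) + 24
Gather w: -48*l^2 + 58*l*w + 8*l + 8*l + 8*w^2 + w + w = -48*l^2 + 16*l + 8*w^2 + w*(58*l + 2)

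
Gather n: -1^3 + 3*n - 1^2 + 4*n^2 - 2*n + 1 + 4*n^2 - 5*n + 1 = 8*n^2 - 4*n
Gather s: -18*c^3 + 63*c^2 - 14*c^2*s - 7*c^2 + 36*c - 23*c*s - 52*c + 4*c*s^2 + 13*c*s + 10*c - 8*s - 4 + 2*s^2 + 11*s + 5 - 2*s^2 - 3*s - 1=-18*c^3 + 56*c^2 + 4*c*s^2 - 6*c + s*(-14*c^2 - 10*c)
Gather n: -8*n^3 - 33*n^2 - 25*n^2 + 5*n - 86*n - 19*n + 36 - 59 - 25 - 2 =-8*n^3 - 58*n^2 - 100*n - 50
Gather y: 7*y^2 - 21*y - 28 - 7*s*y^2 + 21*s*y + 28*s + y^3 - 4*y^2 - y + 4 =28*s + y^3 + y^2*(3 - 7*s) + y*(21*s - 22) - 24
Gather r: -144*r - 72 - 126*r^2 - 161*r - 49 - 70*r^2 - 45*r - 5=-196*r^2 - 350*r - 126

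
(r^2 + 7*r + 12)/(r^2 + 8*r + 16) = (r + 3)/(r + 4)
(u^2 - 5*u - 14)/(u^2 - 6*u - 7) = (u + 2)/(u + 1)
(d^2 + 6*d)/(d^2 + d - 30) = d/(d - 5)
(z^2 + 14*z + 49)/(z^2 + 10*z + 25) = (z^2 + 14*z + 49)/(z^2 + 10*z + 25)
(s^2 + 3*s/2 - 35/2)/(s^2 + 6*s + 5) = (s - 7/2)/(s + 1)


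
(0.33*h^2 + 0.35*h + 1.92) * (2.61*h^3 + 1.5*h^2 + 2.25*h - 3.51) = 0.8613*h^5 + 1.4085*h^4 + 6.2787*h^3 + 2.5092*h^2 + 3.0915*h - 6.7392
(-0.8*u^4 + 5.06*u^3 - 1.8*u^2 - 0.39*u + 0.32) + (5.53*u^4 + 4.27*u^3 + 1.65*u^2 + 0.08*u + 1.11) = 4.73*u^4 + 9.33*u^3 - 0.15*u^2 - 0.31*u + 1.43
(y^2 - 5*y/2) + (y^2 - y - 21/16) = 2*y^2 - 7*y/2 - 21/16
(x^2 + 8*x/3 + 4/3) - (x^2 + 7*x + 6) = -13*x/3 - 14/3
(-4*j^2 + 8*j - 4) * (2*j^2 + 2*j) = -8*j^4 + 8*j^3 + 8*j^2 - 8*j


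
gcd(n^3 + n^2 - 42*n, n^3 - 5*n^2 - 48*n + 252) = n^2 + n - 42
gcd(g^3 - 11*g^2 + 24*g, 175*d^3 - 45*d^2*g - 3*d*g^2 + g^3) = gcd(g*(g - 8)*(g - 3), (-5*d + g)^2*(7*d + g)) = 1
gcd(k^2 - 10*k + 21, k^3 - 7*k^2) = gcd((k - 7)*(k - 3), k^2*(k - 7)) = k - 7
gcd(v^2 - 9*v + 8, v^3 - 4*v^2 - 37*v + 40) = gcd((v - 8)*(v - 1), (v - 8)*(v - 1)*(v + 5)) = v^2 - 9*v + 8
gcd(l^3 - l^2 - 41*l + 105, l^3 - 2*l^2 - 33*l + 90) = l^2 - 8*l + 15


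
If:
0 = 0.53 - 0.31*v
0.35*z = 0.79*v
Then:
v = 1.71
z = 3.86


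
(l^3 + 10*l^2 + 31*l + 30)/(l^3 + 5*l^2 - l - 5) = (l^2 + 5*l + 6)/(l^2 - 1)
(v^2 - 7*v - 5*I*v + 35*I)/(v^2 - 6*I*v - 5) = (v - 7)/(v - I)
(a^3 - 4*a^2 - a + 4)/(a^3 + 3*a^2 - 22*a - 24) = (a - 1)/(a + 6)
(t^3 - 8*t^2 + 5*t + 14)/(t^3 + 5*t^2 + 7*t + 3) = (t^2 - 9*t + 14)/(t^2 + 4*t + 3)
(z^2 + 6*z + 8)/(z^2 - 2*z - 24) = (z + 2)/(z - 6)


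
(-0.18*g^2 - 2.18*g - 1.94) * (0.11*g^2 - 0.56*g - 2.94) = -0.0198*g^4 - 0.139*g^3 + 1.5366*g^2 + 7.4956*g + 5.7036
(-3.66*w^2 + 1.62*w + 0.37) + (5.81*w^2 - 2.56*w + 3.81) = 2.15*w^2 - 0.94*w + 4.18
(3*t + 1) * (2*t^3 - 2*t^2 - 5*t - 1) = 6*t^4 - 4*t^3 - 17*t^2 - 8*t - 1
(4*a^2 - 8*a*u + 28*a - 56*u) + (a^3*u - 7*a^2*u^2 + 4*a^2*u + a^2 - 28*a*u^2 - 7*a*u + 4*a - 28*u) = a^3*u - 7*a^2*u^2 + 4*a^2*u + 5*a^2 - 28*a*u^2 - 15*a*u + 32*a - 84*u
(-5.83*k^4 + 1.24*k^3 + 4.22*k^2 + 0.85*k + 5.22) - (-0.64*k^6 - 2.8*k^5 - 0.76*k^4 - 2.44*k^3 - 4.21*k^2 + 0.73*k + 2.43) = 0.64*k^6 + 2.8*k^5 - 5.07*k^4 + 3.68*k^3 + 8.43*k^2 + 0.12*k + 2.79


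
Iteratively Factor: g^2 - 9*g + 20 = (g - 4)*(g - 5)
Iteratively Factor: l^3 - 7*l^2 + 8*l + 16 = (l - 4)*(l^2 - 3*l - 4) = (l - 4)^2*(l + 1)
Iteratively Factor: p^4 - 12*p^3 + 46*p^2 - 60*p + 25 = (p - 5)*(p^3 - 7*p^2 + 11*p - 5) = (p - 5)*(p - 1)*(p^2 - 6*p + 5) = (p - 5)^2*(p - 1)*(p - 1)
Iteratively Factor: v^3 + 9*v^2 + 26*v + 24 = (v + 4)*(v^2 + 5*v + 6) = (v + 3)*(v + 4)*(v + 2)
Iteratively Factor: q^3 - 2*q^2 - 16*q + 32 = (q - 4)*(q^2 + 2*q - 8) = (q - 4)*(q - 2)*(q + 4)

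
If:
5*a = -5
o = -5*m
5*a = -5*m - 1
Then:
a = -1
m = 4/5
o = -4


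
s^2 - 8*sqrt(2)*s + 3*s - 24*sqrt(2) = (s + 3)*(s - 8*sqrt(2))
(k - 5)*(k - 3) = k^2 - 8*k + 15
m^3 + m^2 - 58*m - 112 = (m - 8)*(m + 2)*(m + 7)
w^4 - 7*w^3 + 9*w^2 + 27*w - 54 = (w - 3)^3*(w + 2)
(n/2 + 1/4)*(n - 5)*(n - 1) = n^3/2 - 11*n^2/4 + n + 5/4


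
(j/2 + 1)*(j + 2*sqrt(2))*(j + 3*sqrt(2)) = j^3/2 + j^2 + 5*sqrt(2)*j^2/2 + 6*j + 5*sqrt(2)*j + 12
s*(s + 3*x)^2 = s^3 + 6*s^2*x + 9*s*x^2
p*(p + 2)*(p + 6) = p^3 + 8*p^2 + 12*p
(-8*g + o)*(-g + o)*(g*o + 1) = 8*g^3*o - 9*g^2*o^2 + 8*g^2 + g*o^3 - 9*g*o + o^2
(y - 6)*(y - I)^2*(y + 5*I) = y^4 - 6*y^3 + 3*I*y^3 + 9*y^2 - 18*I*y^2 - 54*y - 5*I*y + 30*I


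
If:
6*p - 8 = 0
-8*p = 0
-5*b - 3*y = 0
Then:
No Solution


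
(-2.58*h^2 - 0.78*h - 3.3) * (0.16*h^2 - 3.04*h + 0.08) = -0.4128*h^4 + 7.7184*h^3 + 1.6368*h^2 + 9.9696*h - 0.264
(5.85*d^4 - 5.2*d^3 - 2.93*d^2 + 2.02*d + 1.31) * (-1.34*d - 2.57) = -7.839*d^5 - 8.0665*d^4 + 17.2902*d^3 + 4.8233*d^2 - 6.9468*d - 3.3667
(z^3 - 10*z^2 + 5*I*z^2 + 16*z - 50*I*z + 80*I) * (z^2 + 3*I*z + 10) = z^5 - 10*z^4 + 8*I*z^4 + 11*z^3 - 80*I*z^3 + 50*z^2 + 178*I*z^2 - 80*z - 500*I*z + 800*I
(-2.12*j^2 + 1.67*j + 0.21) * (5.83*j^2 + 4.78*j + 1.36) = -12.3596*j^4 - 0.397500000000001*j^3 + 6.3237*j^2 + 3.275*j + 0.2856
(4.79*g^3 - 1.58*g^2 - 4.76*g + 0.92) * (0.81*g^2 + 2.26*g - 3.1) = 3.8799*g^5 + 9.5456*g^4 - 22.2754*g^3 - 5.1144*g^2 + 16.8352*g - 2.852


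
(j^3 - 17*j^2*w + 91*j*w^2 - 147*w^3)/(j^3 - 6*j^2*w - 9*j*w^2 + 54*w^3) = (-j^2 + 14*j*w - 49*w^2)/(-j^2 + 3*j*w + 18*w^2)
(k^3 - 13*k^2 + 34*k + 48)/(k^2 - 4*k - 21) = (-k^3 + 13*k^2 - 34*k - 48)/(-k^2 + 4*k + 21)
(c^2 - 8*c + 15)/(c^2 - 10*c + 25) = (c - 3)/(c - 5)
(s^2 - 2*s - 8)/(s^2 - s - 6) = (s - 4)/(s - 3)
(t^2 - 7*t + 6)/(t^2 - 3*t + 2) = (t - 6)/(t - 2)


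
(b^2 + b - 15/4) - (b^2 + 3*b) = -2*b - 15/4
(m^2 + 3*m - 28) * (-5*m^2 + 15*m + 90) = -5*m^4 + 275*m^2 - 150*m - 2520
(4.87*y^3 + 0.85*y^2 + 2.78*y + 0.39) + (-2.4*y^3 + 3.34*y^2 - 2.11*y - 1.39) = 2.47*y^3 + 4.19*y^2 + 0.67*y - 1.0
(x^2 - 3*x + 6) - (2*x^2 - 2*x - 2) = -x^2 - x + 8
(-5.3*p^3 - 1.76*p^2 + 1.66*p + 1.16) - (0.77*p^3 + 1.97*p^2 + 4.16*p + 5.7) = -6.07*p^3 - 3.73*p^2 - 2.5*p - 4.54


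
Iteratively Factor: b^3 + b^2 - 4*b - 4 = (b + 1)*(b^2 - 4) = (b + 1)*(b + 2)*(b - 2)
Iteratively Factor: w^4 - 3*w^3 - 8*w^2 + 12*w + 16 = (w + 1)*(w^3 - 4*w^2 - 4*w + 16) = (w - 2)*(w + 1)*(w^2 - 2*w - 8) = (w - 4)*(w - 2)*(w + 1)*(w + 2)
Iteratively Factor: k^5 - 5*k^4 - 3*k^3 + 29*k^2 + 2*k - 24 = (k - 4)*(k^4 - k^3 - 7*k^2 + k + 6) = (k - 4)*(k - 3)*(k^3 + 2*k^2 - k - 2) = (k - 4)*(k - 3)*(k + 1)*(k^2 + k - 2) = (k - 4)*(k - 3)*(k + 1)*(k + 2)*(k - 1)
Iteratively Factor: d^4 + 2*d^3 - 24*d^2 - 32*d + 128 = (d + 4)*(d^3 - 2*d^2 - 16*d + 32) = (d - 2)*(d + 4)*(d^2 - 16) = (d - 4)*(d - 2)*(d + 4)*(d + 4)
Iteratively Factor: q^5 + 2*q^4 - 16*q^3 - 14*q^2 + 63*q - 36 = (q - 1)*(q^4 + 3*q^3 - 13*q^2 - 27*q + 36) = (q - 3)*(q - 1)*(q^3 + 6*q^2 + 5*q - 12) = (q - 3)*(q - 1)*(q + 3)*(q^2 + 3*q - 4) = (q - 3)*(q - 1)^2*(q + 3)*(q + 4)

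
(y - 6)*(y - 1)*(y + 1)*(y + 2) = y^4 - 4*y^3 - 13*y^2 + 4*y + 12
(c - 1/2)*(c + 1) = c^2 + c/2 - 1/2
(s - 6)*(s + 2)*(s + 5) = s^3 + s^2 - 32*s - 60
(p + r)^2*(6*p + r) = 6*p^3 + 13*p^2*r + 8*p*r^2 + r^3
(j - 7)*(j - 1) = j^2 - 8*j + 7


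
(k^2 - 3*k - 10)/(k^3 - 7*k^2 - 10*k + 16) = (k - 5)/(k^2 - 9*k + 8)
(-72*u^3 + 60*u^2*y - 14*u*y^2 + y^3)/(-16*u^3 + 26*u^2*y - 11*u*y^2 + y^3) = (36*u^2 - 12*u*y + y^2)/(8*u^2 - 9*u*y + y^2)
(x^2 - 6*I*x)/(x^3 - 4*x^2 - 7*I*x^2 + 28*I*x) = (x - 6*I)/(x^2 - 4*x - 7*I*x + 28*I)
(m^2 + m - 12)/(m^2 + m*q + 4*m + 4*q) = (m - 3)/(m + q)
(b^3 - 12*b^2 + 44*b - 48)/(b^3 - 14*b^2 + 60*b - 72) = (b - 4)/(b - 6)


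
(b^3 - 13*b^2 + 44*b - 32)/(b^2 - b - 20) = (-b^3 + 13*b^2 - 44*b + 32)/(-b^2 + b + 20)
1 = 1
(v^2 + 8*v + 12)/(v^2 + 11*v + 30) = (v + 2)/(v + 5)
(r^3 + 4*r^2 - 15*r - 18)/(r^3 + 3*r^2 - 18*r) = (r + 1)/r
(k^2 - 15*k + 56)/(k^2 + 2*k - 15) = (k^2 - 15*k + 56)/(k^2 + 2*k - 15)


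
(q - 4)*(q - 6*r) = q^2 - 6*q*r - 4*q + 24*r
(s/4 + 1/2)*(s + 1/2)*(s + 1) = s^3/4 + 7*s^2/8 + 7*s/8 + 1/4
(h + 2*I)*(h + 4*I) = h^2 + 6*I*h - 8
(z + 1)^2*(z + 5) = z^3 + 7*z^2 + 11*z + 5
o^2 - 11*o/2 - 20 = (o - 8)*(o + 5/2)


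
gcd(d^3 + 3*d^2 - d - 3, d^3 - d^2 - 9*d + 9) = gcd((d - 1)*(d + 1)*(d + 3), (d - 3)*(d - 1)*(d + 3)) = d^2 + 2*d - 3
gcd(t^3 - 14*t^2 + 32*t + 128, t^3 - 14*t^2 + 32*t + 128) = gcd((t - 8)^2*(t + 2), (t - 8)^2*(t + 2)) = t^3 - 14*t^2 + 32*t + 128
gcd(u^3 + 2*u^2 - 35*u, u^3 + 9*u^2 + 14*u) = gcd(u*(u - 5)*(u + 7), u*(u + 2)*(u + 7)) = u^2 + 7*u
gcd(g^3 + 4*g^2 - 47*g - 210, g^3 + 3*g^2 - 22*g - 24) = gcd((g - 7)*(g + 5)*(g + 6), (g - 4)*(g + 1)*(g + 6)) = g + 6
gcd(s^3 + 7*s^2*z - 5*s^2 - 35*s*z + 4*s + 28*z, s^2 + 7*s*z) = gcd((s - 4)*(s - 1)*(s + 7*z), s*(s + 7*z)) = s + 7*z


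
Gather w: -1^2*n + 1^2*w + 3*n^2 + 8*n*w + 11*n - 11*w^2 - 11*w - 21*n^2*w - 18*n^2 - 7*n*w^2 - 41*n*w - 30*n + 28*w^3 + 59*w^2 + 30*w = -15*n^2 - 20*n + 28*w^3 + w^2*(48 - 7*n) + w*(-21*n^2 - 33*n + 20)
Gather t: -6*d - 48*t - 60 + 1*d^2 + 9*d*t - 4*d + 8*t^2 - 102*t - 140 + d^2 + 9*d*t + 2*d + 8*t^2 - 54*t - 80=2*d^2 - 8*d + 16*t^2 + t*(18*d - 204) - 280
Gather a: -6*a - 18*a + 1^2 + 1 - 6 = -24*a - 4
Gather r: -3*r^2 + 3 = 3 - 3*r^2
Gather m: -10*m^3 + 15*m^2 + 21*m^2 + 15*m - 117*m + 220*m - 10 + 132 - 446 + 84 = -10*m^3 + 36*m^2 + 118*m - 240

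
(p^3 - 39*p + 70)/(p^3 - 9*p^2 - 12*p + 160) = (p^2 + 5*p - 14)/(p^2 - 4*p - 32)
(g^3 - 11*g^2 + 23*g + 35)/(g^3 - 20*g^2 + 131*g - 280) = (g + 1)/(g - 8)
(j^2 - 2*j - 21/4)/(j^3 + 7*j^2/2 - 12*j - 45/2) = (j - 7/2)/(j^2 + 2*j - 15)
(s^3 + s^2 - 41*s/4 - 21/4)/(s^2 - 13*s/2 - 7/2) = (2*s^2 + s - 21)/(2*(s - 7))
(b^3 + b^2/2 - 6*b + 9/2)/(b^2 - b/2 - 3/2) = (b^2 + 2*b - 3)/(b + 1)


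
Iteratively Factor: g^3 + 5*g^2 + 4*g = (g + 4)*(g^2 + g) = (g + 1)*(g + 4)*(g)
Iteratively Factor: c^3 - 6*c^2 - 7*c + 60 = (c - 5)*(c^2 - c - 12) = (c - 5)*(c - 4)*(c + 3)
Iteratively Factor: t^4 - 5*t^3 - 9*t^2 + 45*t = (t + 3)*(t^3 - 8*t^2 + 15*t) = t*(t + 3)*(t^2 - 8*t + 15) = t*(t - 5)*(t + 3)*(t - 3)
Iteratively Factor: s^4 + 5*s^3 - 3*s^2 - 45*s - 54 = (s + 2)*(s^3 + 3*s^2 - 9*s - 27) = (s - 3)*(s + 2)*(s^2 + 6*s + 9) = (s - 3)*(s + 2)*(s + 3)*(s + 3)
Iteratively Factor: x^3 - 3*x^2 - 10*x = (x + 2)*(x^2 - 5*x) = (x - 5)*(x + 2)*(x)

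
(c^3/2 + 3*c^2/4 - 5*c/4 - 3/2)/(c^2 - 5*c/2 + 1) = (2*c^3 + 3*c^2 - 5*c - 6)/(2*(2*c^2 - 5*c + 2))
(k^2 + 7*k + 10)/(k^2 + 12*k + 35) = (k + 2)/(k + 7)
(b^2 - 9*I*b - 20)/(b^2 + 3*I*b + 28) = (b - 5*I)/(b + 7*I)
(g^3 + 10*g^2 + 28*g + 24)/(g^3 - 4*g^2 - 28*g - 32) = (g + 6)/(g - 8)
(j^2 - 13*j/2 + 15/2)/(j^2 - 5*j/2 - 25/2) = (2*j - 3)/(2*j + 5)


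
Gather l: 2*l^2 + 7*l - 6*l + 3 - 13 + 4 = 2*l^2 + l - 6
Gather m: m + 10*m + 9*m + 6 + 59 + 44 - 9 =20*m + 100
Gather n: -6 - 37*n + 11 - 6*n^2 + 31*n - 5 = -6*n^2 - 6*n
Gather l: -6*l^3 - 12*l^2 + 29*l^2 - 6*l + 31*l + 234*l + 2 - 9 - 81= -6*l^3 + 17*l^2 + 259*l - 88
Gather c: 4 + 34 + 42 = 80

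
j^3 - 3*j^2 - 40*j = j*(j - 8)*(j + 5)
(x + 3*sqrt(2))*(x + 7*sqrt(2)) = x^2 + 10*sqrt(2)*x + 42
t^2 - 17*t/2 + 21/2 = (t - 7)*(t - 3/2)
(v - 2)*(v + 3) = v^2 + v - 6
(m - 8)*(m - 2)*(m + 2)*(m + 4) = m^4 - 4*m^3 - 36*m^2 + 16*m + 128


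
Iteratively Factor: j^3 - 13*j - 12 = (j + 3)*(j^2 - 3*j - 4) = (j + 1)*(j + 3)*(j - 4)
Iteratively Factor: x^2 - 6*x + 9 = (x - 3)*(x - 3)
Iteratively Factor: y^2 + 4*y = (y + 4)*(y)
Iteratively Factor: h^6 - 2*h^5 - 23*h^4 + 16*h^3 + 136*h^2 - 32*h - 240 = (h - 2)*(h^5 - 23*h^3 - 30*h^2 + 76*h + 120) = (h - 2)*(h + 2)*(h^4 - 2*h^3 - 19*h^2 + 8*h + 60) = (h - 5)*(h - 2)*(h + 2)*(h^3 + 3*h^2 - 4*h - 12) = (h - 5)*(h - 2)*(h + 2)^2*(h^2 + h - 6) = (h - 5)*(h - 2)*(h + 2)^2*(h + 3)*(h - 2)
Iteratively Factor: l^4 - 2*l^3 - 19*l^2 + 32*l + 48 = (l - 4)*(l^3 + 2*l^2 - 11*l - 12) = (l - 4)*(l - 3)*(l^2 + 5*l + 4) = (l - 4)*(l - 3)*(l + 4)*(l + 1)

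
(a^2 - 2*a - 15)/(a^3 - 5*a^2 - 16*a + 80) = (a + 3)/(a^2 - 16)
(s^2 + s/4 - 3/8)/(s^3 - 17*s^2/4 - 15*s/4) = (s - 1/2)/(s*(s - 5))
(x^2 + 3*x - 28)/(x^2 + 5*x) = (x^2 + 3*x - 28)/(x*(x + 5))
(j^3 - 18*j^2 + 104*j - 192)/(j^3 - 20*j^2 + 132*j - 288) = (j - 4)/(j - 6)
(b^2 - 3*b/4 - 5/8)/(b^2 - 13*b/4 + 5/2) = (b + 1/2)/(b - 2)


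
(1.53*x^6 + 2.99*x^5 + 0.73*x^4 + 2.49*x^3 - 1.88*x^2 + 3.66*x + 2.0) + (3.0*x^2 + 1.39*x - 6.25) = 1.53*x^6 + 2.99*x^5 + 0.73*x^4 + 2.49*x^3 + 1.12*x^2 + 5.05*x - 4.25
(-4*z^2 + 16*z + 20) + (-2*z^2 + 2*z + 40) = -6*z^2 + 18*z + 60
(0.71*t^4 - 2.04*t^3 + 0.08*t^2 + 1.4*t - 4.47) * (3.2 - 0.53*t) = -0.3763*t^5 + 3.3532*t^4 - 6.5704*t^3 - 0.486*t^2 + 6.8491*t - 14.304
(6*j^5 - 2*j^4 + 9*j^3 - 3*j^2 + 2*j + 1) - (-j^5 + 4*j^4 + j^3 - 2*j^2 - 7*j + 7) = 7*j^5 - 6*j^4 + 8*j^3 - j^2 + 9*j - 6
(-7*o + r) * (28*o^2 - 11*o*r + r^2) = -196*o^3 + 105*o^2*r - 18*o*r^2 + r^3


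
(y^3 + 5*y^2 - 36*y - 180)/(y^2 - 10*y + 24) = (y^2 + 11*y + 30)/(y - 4)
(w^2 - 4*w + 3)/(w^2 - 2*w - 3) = (w - 1)/(w + 1)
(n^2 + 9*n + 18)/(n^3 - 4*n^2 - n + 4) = (n^2 + 9*n + 18)/(n^3 - 4*n^2 - n + 4)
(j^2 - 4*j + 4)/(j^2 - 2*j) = (j - 2)/j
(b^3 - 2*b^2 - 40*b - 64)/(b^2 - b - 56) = (b^2 + 6*b + 8)/(b + 7)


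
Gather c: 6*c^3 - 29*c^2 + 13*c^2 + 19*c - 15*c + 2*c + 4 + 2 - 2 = 6*c^3 - 16*c^2 + 6*c + 4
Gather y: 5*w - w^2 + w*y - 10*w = -w^2 + w*y - 5*w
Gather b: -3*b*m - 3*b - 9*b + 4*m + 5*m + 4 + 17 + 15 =b*(-3*m - 12) + 9*m + 36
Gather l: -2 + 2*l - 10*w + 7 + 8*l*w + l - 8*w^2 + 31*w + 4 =l*(8*w + 3) - 8*w^2 + 21*w + 9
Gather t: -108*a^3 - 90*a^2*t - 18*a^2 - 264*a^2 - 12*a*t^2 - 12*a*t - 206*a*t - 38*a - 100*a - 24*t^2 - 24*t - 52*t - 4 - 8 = -108*a^3 - 282*a^2 - 138*a + t^2*(-12*a - 24) + t*(-90*a^2 - 218*a - 76) - 12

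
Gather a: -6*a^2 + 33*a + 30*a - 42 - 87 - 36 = -6*a^2 + 63*a - 165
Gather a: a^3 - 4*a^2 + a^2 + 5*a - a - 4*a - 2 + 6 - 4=a^3 - 3*a^2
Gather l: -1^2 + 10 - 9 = 0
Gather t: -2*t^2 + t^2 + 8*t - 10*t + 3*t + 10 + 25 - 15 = -t^2 + t + 20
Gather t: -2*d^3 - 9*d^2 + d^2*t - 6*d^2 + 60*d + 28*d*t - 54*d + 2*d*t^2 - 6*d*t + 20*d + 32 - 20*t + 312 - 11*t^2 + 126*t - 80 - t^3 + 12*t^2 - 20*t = -2*d^3 - 15*d^2 + 26*d - t^3 + t^2*(2*d + 1) + t*(d^2 + 22*d + 86) + 264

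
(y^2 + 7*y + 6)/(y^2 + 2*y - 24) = (y + 1)/(y - 4)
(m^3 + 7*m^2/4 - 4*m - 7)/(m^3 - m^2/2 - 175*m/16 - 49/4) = 4*(m^2 - 4)/(4*m^2 - 9*m - 28)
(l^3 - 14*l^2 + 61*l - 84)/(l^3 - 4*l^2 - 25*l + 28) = (l^2 - 7*l + 12)/(l^2 + 3*l - 4)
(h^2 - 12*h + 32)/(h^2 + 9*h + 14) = (h^2 - 12*h + 32)/(h^2 + 9*h + 14)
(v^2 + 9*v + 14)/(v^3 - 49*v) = (v + 2)/(v*(v - 7))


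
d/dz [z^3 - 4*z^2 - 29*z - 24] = 3*z^2 - 8*z - 29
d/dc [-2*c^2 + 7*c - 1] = 7 - 4*c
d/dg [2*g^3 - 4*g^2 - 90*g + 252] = 6*g^2 - 8*g - 90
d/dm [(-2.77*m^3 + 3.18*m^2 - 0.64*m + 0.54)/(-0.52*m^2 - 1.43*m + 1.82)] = (1.4404*m^4 + 7.9222*m^3 - 20.0044*m^2 + 12.1368*m - 0.3926)/(0.2704*m^4 + 1.4872*m^3 + 0.1521*m^2 - 5.2052*m + 3.3124)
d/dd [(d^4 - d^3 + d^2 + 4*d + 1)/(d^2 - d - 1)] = (2*d^5 - 4*d^4 - 2*d^3 - 2*d^2 - 4*d - 3)/(d^4 - 2*d^3 - d^2 + 2*d + 1)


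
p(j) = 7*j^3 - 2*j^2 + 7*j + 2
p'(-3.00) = 208.00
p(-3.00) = -226.00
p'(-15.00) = 4792.00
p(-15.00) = -24178.00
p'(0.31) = 7.78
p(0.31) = 4.19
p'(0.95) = 22.15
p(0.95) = 12.85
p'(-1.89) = 89.57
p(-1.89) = -65.63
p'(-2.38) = 135.47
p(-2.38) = -120.36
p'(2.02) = 84.61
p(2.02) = 65.68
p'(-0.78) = 22.90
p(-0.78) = -8.00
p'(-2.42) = 139.66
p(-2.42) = -125.86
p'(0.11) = 6.81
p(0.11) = 2.76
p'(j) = 21*j^2 - 4*j + 7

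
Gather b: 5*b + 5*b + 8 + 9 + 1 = 10*b + 18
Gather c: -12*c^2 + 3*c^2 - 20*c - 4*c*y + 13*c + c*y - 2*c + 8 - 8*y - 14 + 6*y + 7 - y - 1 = -9*c^2 + c*(-3*y - 9) - 3*y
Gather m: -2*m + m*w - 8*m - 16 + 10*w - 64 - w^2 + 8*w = m*(w - 10) - w^2 + 18*w - 80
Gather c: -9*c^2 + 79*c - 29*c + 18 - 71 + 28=-9*c^2 + 50*c - 25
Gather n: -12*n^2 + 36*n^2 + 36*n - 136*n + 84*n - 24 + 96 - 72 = 24*n^2 - 16*n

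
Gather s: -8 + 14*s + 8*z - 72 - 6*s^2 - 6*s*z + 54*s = -6*s^2 + s*(68 - 6*z) + 8*z - 80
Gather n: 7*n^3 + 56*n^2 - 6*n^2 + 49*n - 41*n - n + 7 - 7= 7*n^3 + 50*n^2 + 7*n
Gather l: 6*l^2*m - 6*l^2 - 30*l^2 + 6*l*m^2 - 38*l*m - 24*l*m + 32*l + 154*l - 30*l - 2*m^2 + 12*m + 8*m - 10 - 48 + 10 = l^2*(6*m - 36) + l*(6*m^2 - 62*m + 156) - 2*m^2 + 20*m - 48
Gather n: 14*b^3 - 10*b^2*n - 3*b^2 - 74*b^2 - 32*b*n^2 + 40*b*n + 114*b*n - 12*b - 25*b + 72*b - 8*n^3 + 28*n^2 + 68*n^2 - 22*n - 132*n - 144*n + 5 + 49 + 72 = 14*b^3 - 77*b^2 + 35*b - 8*n^3 + n^2*(96 - 32*b) + n*(-10*b^2 + 154*b - 298) + 126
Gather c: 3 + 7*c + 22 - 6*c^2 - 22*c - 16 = -6*c^2 - 15*c + 9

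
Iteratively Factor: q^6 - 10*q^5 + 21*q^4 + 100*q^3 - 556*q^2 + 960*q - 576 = (q - 3)*(q^5 - 7*q^4 + 100*q^2 - 256*q + 192) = (q - 3)^2*(q^4 - 4*q^3 - 12*q^2 + 64*q - 64) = (q - 3)^2*(q - 2)*(q^3 - 2*q^2 - 16*q + 32) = (q - 3)^2*(q - 2)*(q + 4)*(q^2 - 6*q + 8) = (q - 4)*(q - 3)^2*(q - 2)*(q + 4)*(q - 2)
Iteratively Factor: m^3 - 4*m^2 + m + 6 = (m - 2)*(m^2 - 2*m - 3) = (m - 3)*(m - 2)*(m + 1)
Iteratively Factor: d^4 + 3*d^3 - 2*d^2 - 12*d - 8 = (d + 2)*(d^3 + d^2 - 4*d - 4) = (d + 1)*(d + 2)*(d^2 - 4) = (d - 2)*(d + 1)*(d + 2)*(d + 2)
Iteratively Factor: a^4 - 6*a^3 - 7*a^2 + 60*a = (a)*(a^3 - 6*a^2 - 7*a + 60) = a*(a + 3)*(a^2 - 9*a + 20) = a*(a - 5)*(a + 3)*(a - 4)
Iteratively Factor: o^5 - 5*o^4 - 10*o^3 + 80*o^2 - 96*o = (o - 2)*(o^4 - 3*o^3 - 16*o^2 + 48*o) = (o - 4)*(o - 2)*(o^3 + o^2 - 12*o) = (o - 4)*(o - 3)*(o - 2)*(o^2 + 4*o) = o*(o - 4)*(o - 3)*(o - 2)*(o + 4)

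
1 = 1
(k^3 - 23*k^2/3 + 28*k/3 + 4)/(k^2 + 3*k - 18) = (3*k^3 - 23*k^2 + 28*k + 12)/(3*(k^2 + 3*k - 18))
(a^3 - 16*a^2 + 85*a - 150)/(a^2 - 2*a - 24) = (a^2 - 10*a + 25)/(a + 4)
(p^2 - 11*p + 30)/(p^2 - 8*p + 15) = (p - 6)/(p - 3)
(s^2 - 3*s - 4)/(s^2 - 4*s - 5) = (s - 4)/(s - 5)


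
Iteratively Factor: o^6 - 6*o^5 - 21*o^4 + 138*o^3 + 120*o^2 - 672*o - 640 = (o - 4)*(o^5 - 2*o^4 - 29*o^3 + 22*o^2 + 208*o + 160) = (o - 4)^2*(o^4 + 2*o^3 - 21*o^2 - 62*o - 40) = (o - 4)^2*(o + 1)*(o^3 + o^2 - 22*o - 40) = (o - 4)^2*(o + 1)*(o + 2)*(o^2 - o - 20) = (o - 4)^2*(o + 1)*(o + 2)*(o + 4)*(o - 5)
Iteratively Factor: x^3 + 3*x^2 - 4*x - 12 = (x + 2)*(x^2 + x - 6) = (x - 2)*(x + 2)*(x + 3)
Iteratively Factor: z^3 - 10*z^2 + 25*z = (z)*(z^2 - 10*z + 25) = z*(z - 5)*(z - 5)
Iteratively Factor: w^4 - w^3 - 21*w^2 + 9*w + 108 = (w + 3)*(w^3 - 4*w^2 - 9*w + 36) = (w - 3)*(w + 3)*(w^2 - w - 12) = (w - 3)*(w + 3)^2*(w - 4)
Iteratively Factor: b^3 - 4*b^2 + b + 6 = (b - 2)*(b^2 - 2*b - 3) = (b - 2)*(b + 1)*(b - 3)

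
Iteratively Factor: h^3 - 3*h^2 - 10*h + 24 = (h - 2)*(h^2 - h - 12) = (h - 2)*(h + 3)*(h - 4)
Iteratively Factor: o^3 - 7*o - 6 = (o + 1)*(o^2 - o - 6) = (o + 1)*(o + 2)*(o - 3)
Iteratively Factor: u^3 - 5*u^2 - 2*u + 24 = (u + 2)*(u^2 - 7*u + 12) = (u - 3)*(u + 2)*(u - 4)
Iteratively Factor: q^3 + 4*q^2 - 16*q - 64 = (q + 4)*(q^2 - 16) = (q + 4)^2*(q - 4)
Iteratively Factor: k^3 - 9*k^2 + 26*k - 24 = (k - 2)*(k^2 - 7*k + 12) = (k - 4)*(k - 2)*(k - 3)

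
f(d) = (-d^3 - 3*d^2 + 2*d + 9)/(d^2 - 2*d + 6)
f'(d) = (2 - 2*d)*(-d^3 - 3*d^2 + 2*d + 9)/(d^2 - 2*d + 6)^2 + (-3*d^2 - 6*d + 2)/(d^2 - 2*d + 6)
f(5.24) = -9.00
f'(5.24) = -1.55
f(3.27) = -5.07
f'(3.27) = -2.63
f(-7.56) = 3.25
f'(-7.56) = -0.87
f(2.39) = -2.45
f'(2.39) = -3.27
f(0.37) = 1.72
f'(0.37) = 0.28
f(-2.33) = 0.04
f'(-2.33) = -0.00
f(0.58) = 1.73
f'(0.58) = -0.20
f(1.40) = 0.62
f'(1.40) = -2.48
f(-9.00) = 4.54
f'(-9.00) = -0.92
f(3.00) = -4.33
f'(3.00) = -2.85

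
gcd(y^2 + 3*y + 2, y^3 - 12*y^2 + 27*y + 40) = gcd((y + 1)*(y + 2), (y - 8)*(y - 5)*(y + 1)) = y + 1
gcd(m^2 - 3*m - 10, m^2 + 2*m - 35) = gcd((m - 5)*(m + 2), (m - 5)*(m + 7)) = m - 5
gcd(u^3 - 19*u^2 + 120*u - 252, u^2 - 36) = u - 6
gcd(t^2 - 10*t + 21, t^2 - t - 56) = 1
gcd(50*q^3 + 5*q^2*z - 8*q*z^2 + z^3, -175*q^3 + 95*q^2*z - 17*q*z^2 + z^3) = 25*q^2 - 10*q*z + z^2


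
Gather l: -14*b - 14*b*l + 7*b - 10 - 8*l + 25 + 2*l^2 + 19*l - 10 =-7*b + 2*l^2 + l*(11 - 14*b) + 5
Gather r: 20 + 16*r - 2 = 16*r + 18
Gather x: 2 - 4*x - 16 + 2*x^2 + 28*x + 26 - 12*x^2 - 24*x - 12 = -10*x^2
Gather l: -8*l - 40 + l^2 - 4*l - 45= l^2 - 12*l - 85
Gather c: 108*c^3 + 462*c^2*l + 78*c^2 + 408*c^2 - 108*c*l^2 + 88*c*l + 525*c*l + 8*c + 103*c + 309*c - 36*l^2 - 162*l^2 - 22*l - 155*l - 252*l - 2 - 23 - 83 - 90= 108*c^3 + c^2*(462*l + 486) + c*(-108*l^2 + 613*l + 420) - 198*l^2 - 429*l - 198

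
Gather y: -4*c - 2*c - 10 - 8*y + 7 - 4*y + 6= -6*c - 12*y + 3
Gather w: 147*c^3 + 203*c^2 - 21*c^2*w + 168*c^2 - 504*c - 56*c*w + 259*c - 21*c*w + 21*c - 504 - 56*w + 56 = 147*c^3 + 371*c^2 - 224*c + w*(-21*c^2 - 77*c - 56) - 448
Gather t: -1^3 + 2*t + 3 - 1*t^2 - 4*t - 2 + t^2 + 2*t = 0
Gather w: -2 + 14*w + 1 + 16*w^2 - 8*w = 16*w^2 + 6*w - 1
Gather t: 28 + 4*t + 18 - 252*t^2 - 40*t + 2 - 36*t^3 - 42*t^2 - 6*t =-36*t^3 - 294*t^2 - 42*t + 48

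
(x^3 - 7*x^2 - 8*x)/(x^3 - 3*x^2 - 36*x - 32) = x/(x + 4)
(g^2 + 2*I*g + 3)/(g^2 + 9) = (g - I)/(g - 3*I)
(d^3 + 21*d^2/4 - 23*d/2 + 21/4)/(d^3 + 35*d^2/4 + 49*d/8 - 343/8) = 2*(4*d^2 - 7*d + 3)/(8*d^2 + 14*d - 49)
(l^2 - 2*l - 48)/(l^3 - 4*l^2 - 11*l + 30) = (l^2 - 2*l - 48)/(l^3 - 4*l^2 - 11*l + 30)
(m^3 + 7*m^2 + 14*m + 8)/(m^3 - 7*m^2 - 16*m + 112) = (m^2 + 3*m + 2)/(m^2 - 11*m + 28)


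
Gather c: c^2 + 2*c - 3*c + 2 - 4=c^2 - c - 2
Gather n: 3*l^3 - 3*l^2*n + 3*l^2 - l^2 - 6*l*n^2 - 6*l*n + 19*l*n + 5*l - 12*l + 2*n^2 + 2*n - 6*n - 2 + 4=3*l^3 + 2*l^2 - 7*l + n^2*(2 - 6*l) + n*(-3*l^2 + 13*l - 4) + 2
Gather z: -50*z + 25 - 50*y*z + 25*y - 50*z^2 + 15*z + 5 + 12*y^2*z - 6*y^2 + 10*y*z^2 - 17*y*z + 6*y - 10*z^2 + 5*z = -6*y^2 + 31*y + z^2*(10*y - 60) + z*(12*y^2 - 67*y - 30) + 30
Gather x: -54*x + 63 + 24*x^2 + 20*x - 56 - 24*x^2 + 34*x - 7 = 0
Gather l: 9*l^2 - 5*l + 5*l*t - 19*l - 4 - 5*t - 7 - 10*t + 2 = 9*l^2 + l*(5*t - 24) - 15*t - 9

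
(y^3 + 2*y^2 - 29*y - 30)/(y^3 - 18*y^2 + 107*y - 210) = (y^2 + 7*y + 6)/(y^2 - 13*y + 42)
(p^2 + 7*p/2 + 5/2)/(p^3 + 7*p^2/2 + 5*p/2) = 1/p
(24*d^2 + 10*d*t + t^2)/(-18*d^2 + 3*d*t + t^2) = (4*d + t)/(-3*d + t)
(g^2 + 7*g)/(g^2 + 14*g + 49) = g/(g + 7)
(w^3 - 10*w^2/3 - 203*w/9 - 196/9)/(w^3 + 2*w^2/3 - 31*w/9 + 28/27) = 3*(3*w^2 - 17*w - 28)/(9*w^2 - 15*w + 4)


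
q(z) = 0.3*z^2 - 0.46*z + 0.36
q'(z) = 0.6*z - 0.46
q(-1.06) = 1.18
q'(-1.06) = -1.10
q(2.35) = 0.94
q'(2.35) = 0.95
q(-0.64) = 0.78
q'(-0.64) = -0.84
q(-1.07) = 1.20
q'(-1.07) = -1.10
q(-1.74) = 2.07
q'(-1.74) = -1.50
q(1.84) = 0.53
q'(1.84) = 0.64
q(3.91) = 3.15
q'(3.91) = 1.89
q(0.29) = 0.25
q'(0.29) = -0.29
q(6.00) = 8.40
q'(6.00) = 3.14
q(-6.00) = 13.92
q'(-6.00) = -4.06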